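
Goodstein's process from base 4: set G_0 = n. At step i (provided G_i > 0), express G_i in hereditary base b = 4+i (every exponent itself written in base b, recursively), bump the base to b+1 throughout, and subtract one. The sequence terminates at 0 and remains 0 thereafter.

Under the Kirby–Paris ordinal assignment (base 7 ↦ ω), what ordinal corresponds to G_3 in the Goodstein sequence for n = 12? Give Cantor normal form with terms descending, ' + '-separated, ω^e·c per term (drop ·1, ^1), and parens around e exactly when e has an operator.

i=0: 12 = 3·4 (b=4); 4→5: 3·5 = 15; 15−1 = 14
i=1: 14 = 2·5 + 4 (b=5); 5→6: 2·6 + 4 = 16; 16−1 = 15
i=2: 15 = 2·6 + 3 (b=6); 6→7: 2·7 + 3 = 17; 17−1 = 16
i=3: 16 = 2·7 + 2 (b=7); 7→8: 2·8 + 2 = 18; 18−1 = 17

ω·2 + 2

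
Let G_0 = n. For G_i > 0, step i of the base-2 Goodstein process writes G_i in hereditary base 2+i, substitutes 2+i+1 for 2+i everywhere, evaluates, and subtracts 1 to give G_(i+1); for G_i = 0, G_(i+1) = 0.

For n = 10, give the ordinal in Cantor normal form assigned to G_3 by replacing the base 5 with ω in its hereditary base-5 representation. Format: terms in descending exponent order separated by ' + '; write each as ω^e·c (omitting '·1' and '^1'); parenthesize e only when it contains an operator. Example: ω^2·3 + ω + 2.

[0] 10 ≡ 2^(2 + 1) + 2 (base 2). Lift 3: 84. −1: 83.
[1] 83 ≡ 3^(3 + 1) + 2 (base 3). Lift 4: 1026. −1: 1025.
[2] 1025 ≡ 4^(4 + 1) + 1 (base 4). Lift 5: 15626. −1: 15625.
[3] 15625 ≡ 5^(5 + 1) (base 5). Lift 6: 279936. −1: 279935.

ω^(ω + 1)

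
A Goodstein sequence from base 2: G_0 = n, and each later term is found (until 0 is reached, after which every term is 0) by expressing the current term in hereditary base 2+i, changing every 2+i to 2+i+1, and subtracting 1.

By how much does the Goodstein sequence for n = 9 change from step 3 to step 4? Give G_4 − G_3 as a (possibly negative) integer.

130901

step 0: 9 = 2^(2 + 1) + 1; sub 3 for 2: 3^(3 + 1) + 1; = 82; G_1 = 82−1 = 81
step 1: 81 = 3^(3 + 1); sub 4 for 3: 4^(4 + 1); = 1024; G_2 = 1024−1 = 1023
step 2: 1023 = 3·4^4 + 3·4^3 + 3·4^2 + 3·4 + 3; sub 5 for 4: 3·5^5 + 3·5^3 + 3·5^2 + 3·5 + 3; = 9843; G_3 = 9843−1 = 9842
step 3: 9842 = 3·5^5 + 3·5^3 + 3·5^2 + 3·5 + 2; sub 6 for 5: 3·6^6 + 3·6^3 + 3·6^2 + 3·6 + 2; = 140744; G_4 = 140744−1 = 140743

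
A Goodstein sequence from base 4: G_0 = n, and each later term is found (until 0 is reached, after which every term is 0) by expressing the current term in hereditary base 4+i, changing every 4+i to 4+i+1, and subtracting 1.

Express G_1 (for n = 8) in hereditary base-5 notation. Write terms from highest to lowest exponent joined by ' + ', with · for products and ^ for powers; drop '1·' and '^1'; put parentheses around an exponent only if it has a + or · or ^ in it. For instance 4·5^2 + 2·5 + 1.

5 + 4

(0) 8|_4 = 2·4 ↦ 2·5|_5 = 10 ⇒ 9
(1) 9|_5 = 5 + 4 ↦ 6 + 4|_6 = 10 ⇒ 9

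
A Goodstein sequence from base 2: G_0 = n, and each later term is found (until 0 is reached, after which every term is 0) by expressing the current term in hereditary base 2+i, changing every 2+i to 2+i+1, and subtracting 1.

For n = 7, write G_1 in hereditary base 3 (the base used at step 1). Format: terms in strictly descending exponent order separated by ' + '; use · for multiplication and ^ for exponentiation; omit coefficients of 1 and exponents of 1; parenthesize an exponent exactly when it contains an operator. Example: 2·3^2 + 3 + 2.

[0] 7 ≡ 2^2 + 2 + 1 (base 2). Lift 3: 31. −1: 30.
[1] 30 ≡ 3^3 + 3 (base 3). Lift 4: 260. −1: 259.

3^3 + 3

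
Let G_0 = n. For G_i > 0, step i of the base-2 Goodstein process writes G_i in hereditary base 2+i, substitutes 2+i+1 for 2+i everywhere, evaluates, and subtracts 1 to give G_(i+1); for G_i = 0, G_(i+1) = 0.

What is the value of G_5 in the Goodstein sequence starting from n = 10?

4215754

i=0: 10 = 2^(2 + 1) + 2 (b=2); 2→3: 3^(3 + 1) + 3 = 84; 84−1 = 83
i=1: 83 = 3^(3 + 1) + 2 (b=3); 3→4: 4^(4 + 1) + 2 = 1026; 1026−1 = 1025
i=2: 1025 = 4^(4 + 1) + 1 (b=4); 4→5: 5^(5 + 1) + 1 = 15626; 15626−1 = 15625
i=3: 15625 = 5^(5 + 1) (b=5); 5→6: 6^(6 + 1) = 279936; 279936−1 = 279935
i=4: 279935 = 5·6^6 + 5·6^5 + 5·6^4 + 5·6^3 + 5·6^2 + 5·6 + 5 (b=6); 6→7: 5·7^7 + 5·7^5 + 5·7^4 + 5·7^3 + 5·7^2 + 5·7 + 5 = 4215755; 4215755−1 = 4215754
i=5: 4215754 = 5·7^7 + 5·7^5 + 5·7^4 + 5·7^3 + 5·7^2 + 5·7 + 4 (b=7); 7→8: 5·8^8 + 5·8^5 + 5·8^4 + 5·8^3 + 5·8^2 + 5·8 + 4 = 84073324; 84073324−1 = 84073323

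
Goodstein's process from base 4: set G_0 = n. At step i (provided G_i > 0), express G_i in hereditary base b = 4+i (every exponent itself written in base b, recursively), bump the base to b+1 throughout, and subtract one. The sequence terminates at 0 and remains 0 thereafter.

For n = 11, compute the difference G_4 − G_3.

1

11 —HB4→ 2·4 + 3 —bump→ 2·5 + 3 = 13 —(−1)→ 12
12 —HB5→ 2·5 + 2 —bump→ 2·6 + 2 = 14 —(−1)→ 13
13 —HB6→ 2·6 + 1 —bump→ 2·7 + 1 = 15 —(−1)→ 14
14 —HB7→ 2·7 —bump→ 2·8 = 16 —(−1)→ 15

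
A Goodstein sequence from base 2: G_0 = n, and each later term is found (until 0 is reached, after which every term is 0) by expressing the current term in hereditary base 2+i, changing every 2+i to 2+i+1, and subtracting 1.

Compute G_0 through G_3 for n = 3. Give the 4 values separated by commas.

step 0: 3 = 2 + 1; sub 3 for 2: 3 + 1; = 4; G_1 = 4−1 = 3
step 1: 3 = 3; sub 4 for 3: 4; = 4; G_2 = 4−1 = 3
step 2: 3 = 3; sub 5 for 4: 3; = 3; G_3 = 3−1 = 2

3, 3, 3, 2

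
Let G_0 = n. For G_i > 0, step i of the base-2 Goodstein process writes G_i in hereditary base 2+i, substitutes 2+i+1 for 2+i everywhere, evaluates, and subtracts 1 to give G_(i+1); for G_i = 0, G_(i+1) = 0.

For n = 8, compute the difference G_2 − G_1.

8 —HB2→ 2^(2 + 1) —bump→ 3^(3 + 1) = 81 —(−1)→ 80
80 —HB3→ 2·3^3 + 2·3^2 + 2·3 + 2 —bump→ 2·4^4 + 2·4^2 + 2·4 + 2 = 554 —(−1)→ 553

473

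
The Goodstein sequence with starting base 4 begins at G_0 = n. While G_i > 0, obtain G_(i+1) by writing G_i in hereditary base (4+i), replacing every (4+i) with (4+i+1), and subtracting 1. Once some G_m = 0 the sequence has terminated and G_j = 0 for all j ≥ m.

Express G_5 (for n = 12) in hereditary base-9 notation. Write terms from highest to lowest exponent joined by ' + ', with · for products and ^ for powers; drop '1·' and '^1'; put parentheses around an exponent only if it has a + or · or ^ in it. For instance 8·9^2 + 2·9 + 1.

G_0 = 12. HB_4(12) = 3·4. Bump = 15. G_1 = 14.
G_1 = 14. HB_5(14) = 2·5 + 4. Bump = 16. G_2 = 15.
G_2 = 15. HB_6(15) = 2·6 + 3. Bump = 17. G_3 = 16.
G_3 = 16. HB_7(16) = 2·7 + 2. Bump = 18. G_4 = 17.
G_4 = 17. HB_8(17) = 2·8 + 1. Bump = 19. G_5 = 18.

2·9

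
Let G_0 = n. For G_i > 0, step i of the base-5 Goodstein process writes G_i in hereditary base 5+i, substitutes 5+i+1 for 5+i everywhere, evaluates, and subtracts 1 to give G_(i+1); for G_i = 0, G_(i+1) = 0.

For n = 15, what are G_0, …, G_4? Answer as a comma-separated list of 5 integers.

[0] 15 ≡ 3·5 (base 5). Lift 6: 18. −1: 17.
[1] 17 ≡ 2·6 + 5 (base 6). Lift 7: 19. −1: 18.
[2] 18 ≡ 2·7 + 4 (base 7). Lift 8: 20. −1: 19.
[3] 19 ≡ 2·8 + 3 (base 8). Lift 9: 21. −1: 20.

15, 17, 18, 19, 20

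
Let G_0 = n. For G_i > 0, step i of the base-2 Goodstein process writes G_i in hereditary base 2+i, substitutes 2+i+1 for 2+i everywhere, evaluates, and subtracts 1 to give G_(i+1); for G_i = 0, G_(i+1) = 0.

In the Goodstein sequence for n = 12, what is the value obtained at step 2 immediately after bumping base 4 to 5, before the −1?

base 2: 12 = 2^(2 + 1) + 2^2; at 3: 3^(3 + 1) + 3^3 = 108; next = 107
base 3: 107 = 3^(3 + 1) + 2·3^2 + 2·3 + 2; at 4: 4^(4 + 1) + 2·4^2 + 2·4 + 2 = 1066; next = 1065

15686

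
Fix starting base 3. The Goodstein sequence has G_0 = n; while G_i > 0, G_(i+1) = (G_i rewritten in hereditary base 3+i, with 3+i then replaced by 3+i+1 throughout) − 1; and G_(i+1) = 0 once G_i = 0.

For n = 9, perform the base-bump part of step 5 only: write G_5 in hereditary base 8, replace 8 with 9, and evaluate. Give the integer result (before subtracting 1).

25

G_0=9  [base 3] 3^2  →[3↦4]→  4^2 = 16  −1 ⇒ G_1=15
G_1=15  [base 4] 3·4 + 3  →[4↦5]→  3·5 + 3 = 18  −1 ⇒ G_2=17
G_2=17  [base 5] 3·5 + 2  →[5↦6]→  3·6 + 2 = 20  −1 ⇒ G_3=19
G_3=19  [base 6] 3·6 + 1  →[6↦7]→  3·7 + 1 = 22  −1 ⇒ G_4=21
G_4=21  [base 7] 3·7  →[7↦8]→  3·8 = 24  −1 ⇒ G_5=23
G_5=23  [base 8] 2·8 + 7  →[8↦9]→  2·9 + 7 = 25  −1 ⇒ G_6=24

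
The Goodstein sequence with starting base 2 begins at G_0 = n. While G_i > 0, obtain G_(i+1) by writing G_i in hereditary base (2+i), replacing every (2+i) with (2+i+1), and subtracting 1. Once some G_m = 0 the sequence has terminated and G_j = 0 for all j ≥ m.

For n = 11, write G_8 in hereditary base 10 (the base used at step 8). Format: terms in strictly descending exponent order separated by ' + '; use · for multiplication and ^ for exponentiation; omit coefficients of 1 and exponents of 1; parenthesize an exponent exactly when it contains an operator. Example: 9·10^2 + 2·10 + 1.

7·10^10 + 7·10^7 + 7·10^6 + 7·10^5 + 7·10^4 + 7·10^3 + 7·10^2 + 7·10 + 5

G_0 = 11. HB_2(11) = 2^(2 + 1) + 2 + 1. Bump = 85. G_1 = 84.
G_1 = 84. HB_3(84) = 3^(3 + 1) + 3. Bump = 1028. G_2 = 1027.
G_2 = 1027. HB_4(1027) = 4^(4 + 1) + 3. Bump = 15628. G_3 = 15627.
G_3 = 15627. HB_5(15627) = 5^(5 + 1) + 2. Bump = 279938. G_4 = 279937.
G_4 = 279937. HB_6(279937) = 6^(6 + 1) + 1. Bump = 5764802. G_5 = 5764801.
G_5 = 5764801. HB_7(5764801) = 7^(7 + 1). Bump = 134217728. G_6 = 134217727.
G_6 = 134217727. HB_8(134217727) = 7·8^8 + 7·8^7 + 7·8^6 + 7·8^5 + 7·8^4 + 7·8^3 + 7·8^2 + 7·8 + 7. Bump = 2749609303. G_7 = 2749609302.
G_7 = 2749609302. HB_9(2749609302) = 7·9^9 + 7·9^7 + 7·9^6 + 7·9^5 + 7·9^4 + 7·9^3 + 7·9^2 + 7·9 + 6. Bump = 70077777776. G_8 = 70077777775.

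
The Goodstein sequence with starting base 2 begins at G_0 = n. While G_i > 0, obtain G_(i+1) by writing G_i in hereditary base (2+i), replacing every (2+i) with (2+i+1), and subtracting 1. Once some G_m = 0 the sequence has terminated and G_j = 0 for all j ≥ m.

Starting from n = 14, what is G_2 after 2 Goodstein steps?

1281

(0) 14|_2 = 2^(2 + 1) + 2^2 + 2 ↦ 3^(3 + 1) + 3^3 + 3|_3 = 111 ⇒ 110
(1) 110|_3 = 3^(3 + 1) + 3^3 + 2 ↦ 4^(4 + 1) + 4^4 + 2|_4 = 1282 ⇒ 1281
(2) 1281|_4 = 4^(4 + 1) + 4^4 + 1 ↦ 5^(5 + 1) + 5^5 + 1|_5 = 18751 ⇒ 18750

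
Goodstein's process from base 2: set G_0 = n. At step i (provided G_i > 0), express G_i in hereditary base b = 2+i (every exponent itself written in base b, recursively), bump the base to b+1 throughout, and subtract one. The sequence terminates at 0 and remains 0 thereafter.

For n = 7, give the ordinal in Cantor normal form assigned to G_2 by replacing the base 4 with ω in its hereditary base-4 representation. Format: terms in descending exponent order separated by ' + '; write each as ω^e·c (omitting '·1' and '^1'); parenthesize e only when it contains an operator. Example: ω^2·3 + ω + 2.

ω^ω + 3

(0) 7|_2 = 2^2 + 2 + 1 ↦ 3^3 + 3 + 1|_3 = 31 ⇒ 30
(1) 30|_3 = 3^3 + 3 ↦ 4^4 + 4|_4 = 260 ⇒ 259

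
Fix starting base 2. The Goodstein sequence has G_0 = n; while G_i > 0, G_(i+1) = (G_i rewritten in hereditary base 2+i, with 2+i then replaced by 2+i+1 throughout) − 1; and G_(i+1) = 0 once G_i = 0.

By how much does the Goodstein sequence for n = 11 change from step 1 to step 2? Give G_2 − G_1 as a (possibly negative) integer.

[0] 11 ≡ 2^(2 + 1) + 2 + 1 (base 2). Lift 3: 85. −1: 84.
[1] 84 ≡ 3^(3 + 1) + 3 (base 3). Lift 4: 1028. −1: 1027.

943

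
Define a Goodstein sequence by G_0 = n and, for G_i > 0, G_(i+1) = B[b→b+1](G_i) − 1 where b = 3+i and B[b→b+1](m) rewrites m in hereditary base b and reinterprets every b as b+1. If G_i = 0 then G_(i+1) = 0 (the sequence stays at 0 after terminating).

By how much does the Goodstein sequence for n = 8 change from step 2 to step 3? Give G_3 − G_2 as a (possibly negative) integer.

[0] 8 ≡ 2·3 + 2 (base 3). Lift 4: 10. −1: 9.
[1] 9 ≡ 2·4 + 1 (base 4). Lift 5: 11. −1: 10.
[2] 10 ≡ 2·5 (base 5). Lift 6: 12. −1: 11.

1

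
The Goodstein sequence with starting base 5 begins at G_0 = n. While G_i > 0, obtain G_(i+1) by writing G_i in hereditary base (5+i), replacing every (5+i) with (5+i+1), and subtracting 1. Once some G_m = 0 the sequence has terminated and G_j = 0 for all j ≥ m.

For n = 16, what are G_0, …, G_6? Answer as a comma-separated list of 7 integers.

base 5: 16 = 3·5 + 1; at 6: 3·6 + 1 = 19; next = 18
base 6: 18 = 3·6; at 7: 3·7 = 21; next = 20
base 7: 20 = 2·7 + 6; at 8: 2·8 + 6 = 22; next = 21
base 8: 21 = 2·8 + 5; at 9: 2·9 + 5 = 23; next = 22
base 9: 22 = 2·9 + 4; at 10: 2·10 + 4 = 24; next = 23
base 10: 23 = 2·10 + 3; at 11: 2·11 + 3 = 25; next = 24

16, 18, 20, 21, 22, 23, 24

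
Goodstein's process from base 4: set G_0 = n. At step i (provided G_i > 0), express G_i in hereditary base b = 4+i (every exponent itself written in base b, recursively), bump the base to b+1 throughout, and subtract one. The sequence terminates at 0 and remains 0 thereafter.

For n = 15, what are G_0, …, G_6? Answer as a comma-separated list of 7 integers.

base 4: 15 = 3·4 + 3; at 5: 3·5 + 3 = 18; next = 17
base 5: 17 = 3·5 + 2; at 6: 3·6 + 2 = 20; next = 19
base 6: 19 = 3·6 + 1; at 7: 3·7 + 1 = 22; next = 21
base 7: 21 = 3·7; at 8: 3·8 = 24; next = 23
base 8: 23 = 2·8 + 7; at 9: 2·9 + 7 = 25; next = 24
base 9: 24 = 2·9 + 6; at 10: 2·10 + 6 = 26; next = 25

15, 17, 19, 21, 23, 24, 25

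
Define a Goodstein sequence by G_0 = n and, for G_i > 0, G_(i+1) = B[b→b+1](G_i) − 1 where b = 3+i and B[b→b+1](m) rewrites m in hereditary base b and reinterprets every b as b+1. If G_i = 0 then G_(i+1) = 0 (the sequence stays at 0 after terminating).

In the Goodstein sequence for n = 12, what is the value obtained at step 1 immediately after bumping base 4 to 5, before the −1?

G_0 = 12. HB_3(12) = 3^2 + 3. Bump = 20. G_1 = 19.
G_1 = 19. HB_4(19) = 4^2 + 3. Bump = 28. G_2 = 27.

28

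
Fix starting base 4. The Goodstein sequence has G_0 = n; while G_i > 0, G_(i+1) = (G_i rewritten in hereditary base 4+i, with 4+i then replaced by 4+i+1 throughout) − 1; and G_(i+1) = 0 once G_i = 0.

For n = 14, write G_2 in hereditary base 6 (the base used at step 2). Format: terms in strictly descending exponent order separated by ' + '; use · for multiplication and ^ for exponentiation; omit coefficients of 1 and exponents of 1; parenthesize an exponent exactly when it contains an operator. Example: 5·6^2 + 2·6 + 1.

G_0 = 14. HB_4(14) = 3·4 + 2. Bump = 17. G_1 = 16.
G_1 = 16. HB_5(16) = 3·5 + 1. Bump = 19. G_2 = 18.
G_2 = 18. HB_6(18) = 3·6. Bump = 21. G_3 = 20.

3·6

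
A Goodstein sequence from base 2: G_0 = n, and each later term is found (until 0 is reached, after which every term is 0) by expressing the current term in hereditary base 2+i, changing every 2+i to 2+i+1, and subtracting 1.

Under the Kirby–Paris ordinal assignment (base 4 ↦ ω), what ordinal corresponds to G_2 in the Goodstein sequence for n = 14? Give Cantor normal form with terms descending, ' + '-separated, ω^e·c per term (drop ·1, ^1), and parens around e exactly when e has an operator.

14 —HB2→ 2^(2 + 1) + 2^2 + 2 —bump→ 3^(3 + 1) + 3^3 + 3 = 111 —(−1)→ 110
110 —HB3→ 3^(3 + 1) + 3^3 + 2 —bump→ 4^(4 + 1) + 4^4 + 2 = 1282 —(−1)→ 1281
1281 —HB4→ 4^(4 + 1) + 4^4 + 1 —bump→ 5^(5 + 1) + 5^5 + 1 = 18751 —(−1)→ 18750

ω^(ω + 1) + ω^ω + 1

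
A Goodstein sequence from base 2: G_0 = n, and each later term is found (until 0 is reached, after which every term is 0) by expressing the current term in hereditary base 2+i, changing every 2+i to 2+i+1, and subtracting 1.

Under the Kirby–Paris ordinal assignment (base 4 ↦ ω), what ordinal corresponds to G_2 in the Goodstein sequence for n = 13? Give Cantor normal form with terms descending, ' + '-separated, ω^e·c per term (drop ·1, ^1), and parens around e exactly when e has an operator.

ω^(ω + 1) + ω^3·3 + ω^2·3 + ω·3 + 3

base 2: 13 = 2^(2 + 1) + 2^2 + 1; at 3: 3^(3 + 1) + 3^3 + 1 = 109; next = 108
base 3: 108 = 3^(3 + 1) + 3^3; at 4: 4^(4 + 1) + 4^4 = 1280; next = 1279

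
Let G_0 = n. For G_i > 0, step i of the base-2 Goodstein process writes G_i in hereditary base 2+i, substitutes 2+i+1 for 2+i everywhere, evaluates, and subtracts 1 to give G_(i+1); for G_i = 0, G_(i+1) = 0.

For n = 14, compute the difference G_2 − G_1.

1171

G_0=14  [base 2] 2^(2 + 1) + 2^2 + 2  →[2↦3]→  3^(3 + 1) + 3^3 + 3 = 111  −1 ⇒ G_1=110
G_1=110  [base 3] 3^(3 + 1) + 3^3 + 2  →[3↦4]→  4^(4 + 1) + 4^4 + 2 = 1282  −1 ⇒ G_2=1281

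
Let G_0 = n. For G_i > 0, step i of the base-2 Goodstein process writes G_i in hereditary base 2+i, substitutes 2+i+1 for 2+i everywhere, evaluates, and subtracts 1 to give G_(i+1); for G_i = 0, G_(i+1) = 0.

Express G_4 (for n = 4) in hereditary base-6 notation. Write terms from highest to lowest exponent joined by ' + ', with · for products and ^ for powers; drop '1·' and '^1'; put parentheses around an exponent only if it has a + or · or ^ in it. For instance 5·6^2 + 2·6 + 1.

2·6^2 + 6 + 5

G_0 = 4. HB_2(4) = 2^2. Bump = 27. G_1 = 26.
G_1 = 26. HB_3(26) = 2·3^2 + 2·3 + 2. Bump = 42. G_2 = 41.
G_2 = 41. HB_4(41) = 2·4^2 + 2·4 + 1. Bump = 61. G_3 = 60.
G_3 = 60. HB_5(60) = 2·5^2 + 2·5. Bump = 84. G_4 = 83.
G_4 = 83. HB_6(83) = 2·6^2 + 6 + 5. Bump = 110. G_5 = 109.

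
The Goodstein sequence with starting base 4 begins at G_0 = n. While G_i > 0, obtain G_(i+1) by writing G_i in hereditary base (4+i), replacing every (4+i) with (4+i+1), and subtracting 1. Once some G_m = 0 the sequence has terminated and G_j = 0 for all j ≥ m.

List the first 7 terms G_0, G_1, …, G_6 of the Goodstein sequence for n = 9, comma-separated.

9, 10, 11, 11, 11, 11, 11

9 —HB4→ 2·4 + 1 —bump→ 2·5 + 1 = 11 —(−1)→ 10
10 —HB5→ 2·5 —bump→ 2·6 = 12 —(−1)→ 11
11 —HB6→ 6 + 5 —bump→ 7 + 5 = 12 —(−1)→ 11
11 —HB7→ 7 + 4 —bump→ 8 + 4 = 12 —(−1)→ 11
11 —HB8→ 8 + 3 —bump→ 9 + 3 = 12 —(−1)→ 11
11 —HB9→ 9 + 2 —bump→ 10 + 2 = 12 —(−1)→ 11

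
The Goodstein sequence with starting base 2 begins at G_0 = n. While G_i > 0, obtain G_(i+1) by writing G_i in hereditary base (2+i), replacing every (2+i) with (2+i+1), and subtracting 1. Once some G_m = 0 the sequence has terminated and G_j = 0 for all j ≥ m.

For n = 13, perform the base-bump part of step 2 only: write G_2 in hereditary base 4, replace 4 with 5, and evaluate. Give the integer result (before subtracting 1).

16093

(0) 13|_2 = 2^(2 + 1) + 2^2 + 1 ↦ 3^(3 + 1) + 3^3 + 1|_3 = 109 ⇒ 108
(1) 108|_3 = 3^(3 + 1) + 3^3 ↦ 4^(4 + 1) + 4^4|_4 = 1280 ⇒ 1279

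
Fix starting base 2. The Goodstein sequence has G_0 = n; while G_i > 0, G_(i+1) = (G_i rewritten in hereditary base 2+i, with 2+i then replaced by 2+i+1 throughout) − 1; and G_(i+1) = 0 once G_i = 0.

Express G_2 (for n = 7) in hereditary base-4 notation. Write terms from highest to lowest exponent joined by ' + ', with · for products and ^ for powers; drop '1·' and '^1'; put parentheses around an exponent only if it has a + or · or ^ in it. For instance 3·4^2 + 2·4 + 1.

[0] 7 ≡ 2^2 + 2 + 1 (base 2). Lift 3: 31. −1: 30.
[1] 30 ≡ 3^3 + 3 (base 3). Lift 4: 260. −1: 259.
[2] 259 ≡ 4^4 + 3 (base 4). Lift 5: 3128. −1: 3127.

4^4 + 3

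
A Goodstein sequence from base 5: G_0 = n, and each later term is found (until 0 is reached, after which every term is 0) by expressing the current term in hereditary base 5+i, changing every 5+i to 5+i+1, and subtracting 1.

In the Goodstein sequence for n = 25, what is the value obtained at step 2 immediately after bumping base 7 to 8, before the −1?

G_0=25  [base 5] 5^2  →[5↦6]→  6^2 = 36  −1 ⇒ G_1=35
G_1=35  [base 6] 5·6 + 5  →[6↦7]→  5·7 + 5 = 40  −1 ⇒ G_2=39
G_2=39  [base 7] 5·7 + 4  →[7↦8]→  5·8 + 4 = 44  −1 ⇒ G_3=43

44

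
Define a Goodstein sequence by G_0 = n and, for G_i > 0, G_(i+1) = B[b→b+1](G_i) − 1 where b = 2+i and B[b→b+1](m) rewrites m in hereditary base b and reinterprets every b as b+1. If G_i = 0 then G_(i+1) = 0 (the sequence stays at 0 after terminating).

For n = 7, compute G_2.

259

(0) 7|_2 = 2^2 + 2 + 1 ↦ 3^3 + 3 + 1|_3 = 31 ⇒ 30
(1) 30|_3 = 3^3 + 3 ↦ 4^4 + 4|_4 = 260 ⇒ 259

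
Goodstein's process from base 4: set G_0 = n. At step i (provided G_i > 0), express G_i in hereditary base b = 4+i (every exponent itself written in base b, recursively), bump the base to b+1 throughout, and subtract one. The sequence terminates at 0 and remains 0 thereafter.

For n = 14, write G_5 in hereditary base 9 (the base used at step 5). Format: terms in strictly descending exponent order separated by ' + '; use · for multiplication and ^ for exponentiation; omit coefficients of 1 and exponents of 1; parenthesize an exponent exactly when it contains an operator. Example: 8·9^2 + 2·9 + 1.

2·9 + 4

step 0: 14 = 3·4 + 2; sub 5 for 4: 3·5 + 2; = 17; G_1 = 17−1 = 16
step 1: 16 = 3·5 + 1; sub 6 for 5: 3·6 + 1; = 19; G_2 = 19−1 = 18
step 2: 18 = 3·6; sub 7 for 6: 3·7; = 21; G_3 = 21−1 = 20
step 3: 20 = 2·7 + 6; sub 8 for 7: 2·8 + 6; = 22; G_4 = 22−1 = 21
step 4: 21 = 2·8 + 5; sub 9 for 8: 2·9 + 5; = 23; G_5 = 23−1 = 22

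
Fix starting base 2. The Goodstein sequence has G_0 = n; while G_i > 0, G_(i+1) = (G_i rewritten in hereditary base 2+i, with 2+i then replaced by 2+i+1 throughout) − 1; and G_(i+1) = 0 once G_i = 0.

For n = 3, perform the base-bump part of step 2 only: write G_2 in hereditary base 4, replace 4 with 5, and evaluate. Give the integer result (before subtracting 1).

G_0=3  [base 2] 2 + 1  →[2↦3]→  3 + 1 = 4  −1 ⇒ G_1=3
G_1=3  [base 3] 3  →[3↦4]→  4 = 4  −1 ⇒ G_2=3
G_2=3  [base 4] 3  →[4↦5]→  3 = 3  −1 ⇒ G_3=2

3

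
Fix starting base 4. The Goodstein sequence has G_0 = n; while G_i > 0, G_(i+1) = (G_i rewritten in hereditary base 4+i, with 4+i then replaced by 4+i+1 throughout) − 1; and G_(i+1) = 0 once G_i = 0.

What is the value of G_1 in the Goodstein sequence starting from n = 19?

27

(0) 19|_4 = 4^2 + 3 ↦ 5^2 + 3|_5 = 28 ⇒ 27
(1) 27|_5 = 5^2 + 2 ↦ 6^2 + 2|_6 = 38 ⇒ 37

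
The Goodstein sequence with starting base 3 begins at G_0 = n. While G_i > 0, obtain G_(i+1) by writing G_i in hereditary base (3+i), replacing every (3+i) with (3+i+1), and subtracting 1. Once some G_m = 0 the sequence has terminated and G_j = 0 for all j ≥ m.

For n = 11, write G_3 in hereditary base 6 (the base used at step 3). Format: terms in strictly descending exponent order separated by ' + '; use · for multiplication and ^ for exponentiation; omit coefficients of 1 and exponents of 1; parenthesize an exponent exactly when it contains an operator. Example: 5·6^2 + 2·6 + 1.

11 —HB3→ 3^2 + 2 —bump→ 4^2 + 2 = 18 —(−1)→ 17
17 —HB4→ 4^2 + 1 —bump→ 5^2 + 1 = 26 —(−1)→ 25
25 —HB5→ 5^2 —bump→ 6^2 = 36 —(−1)→ 35
35 —HB6→ 5·6 + 5 —bump→ 5·7 + 5 = 40 —(−1)→ 39

5·6 + 5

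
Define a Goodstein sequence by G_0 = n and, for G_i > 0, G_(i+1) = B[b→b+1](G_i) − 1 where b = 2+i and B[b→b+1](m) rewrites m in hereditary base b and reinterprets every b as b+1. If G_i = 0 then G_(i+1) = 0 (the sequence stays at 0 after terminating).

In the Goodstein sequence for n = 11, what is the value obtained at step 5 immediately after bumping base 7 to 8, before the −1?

step 0: 11 = 2^(2 + 1) + 2 + 1; sub 3 for 2: 3^(3 + 1) + 3 + 1; = 85; G_1 = 85−1 = 84
step 1: 84 = 3^(3 + 1) + 3; sub 4 for 3: 4^(4 + 1) + 4; = 1028; G_2 = 1028−1 = 1027
step 2: 1027 = 4^(4 + 1) + 3; sub 5 for 4: 5^(5 + 1) + 3; = 15628; G_3 = 15628−1 = 15627
step 3: 15627 = 5^(5 + 1) + 2; sub 6 for 5: 6^(6 + 1) + 2; = 279938; G_4 = 279938−1 = 279937
step 4: 279937 = 6^(6 + 1) + 1; sub 7 for 6: 7^(7 + 1) + 1; = 5764802; G_5 = 5764802−1 = 5764801

134217728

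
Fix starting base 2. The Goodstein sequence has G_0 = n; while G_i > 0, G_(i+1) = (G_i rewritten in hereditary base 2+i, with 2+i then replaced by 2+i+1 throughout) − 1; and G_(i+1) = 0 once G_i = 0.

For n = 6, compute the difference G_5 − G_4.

51384

[0] 6 ≡ 2^2 + 2 (base 2). Lift 3: 30. −1: 29.
[1] 29 ≡ 3^3 + 2 (base 3). Lift 4: 258. −1: 257.
[2] 257 ≡ 4^4 + 1 (base 4). Lift 5: 3126. −1: 3125.
[3] 3125 ≡ 5^5 (base 5). Lift 6: 46656. −1: 46655.
[4] 46655 ≡ 5·6^5 + 5·6^4 + 5·6^3 + 5·6^2 + 5·6 + 5 (base 6). Lift 7: 98040. −1: 98039.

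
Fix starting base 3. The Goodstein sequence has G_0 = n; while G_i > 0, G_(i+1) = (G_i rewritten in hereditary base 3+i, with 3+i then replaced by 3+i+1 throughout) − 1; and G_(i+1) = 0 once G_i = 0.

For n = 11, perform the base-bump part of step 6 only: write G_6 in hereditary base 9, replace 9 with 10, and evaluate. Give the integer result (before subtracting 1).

52

i=0: 11 = 3^2 + 2 (b=3); 3→4: 4^2 + 2 = 18; 18−1 = 17
i=1: 17 = 4^2 + 1 (b=4); 4→5: 5^2 + 1 = 26; 26−1 = 25
i=2: 25 = 5^2 (b=5); 5→6: 6^2 = 36; 36−1 = 35
i=3: 35 = 5·6 + 5 (b=6); 6→7: 5·7 + 5 = 40; 40−1 = 39
i=4: 39 = 5·7 + 4 (b=7); 7→8: 5·8 + 4 = 44; 44−1 = 43
i=5: 43 = 5·8 + 3 (b=8); 8→9: 5·9 + 3 = 48; 48−1 = 47
i=6: 47 = 5·9 + 2 (b=9); 9→10: 5·10 + 2 = 52; 52−1 = 51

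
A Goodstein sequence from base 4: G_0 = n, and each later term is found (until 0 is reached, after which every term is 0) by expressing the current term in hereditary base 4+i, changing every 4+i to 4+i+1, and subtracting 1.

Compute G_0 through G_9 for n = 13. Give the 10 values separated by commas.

G_0 = 13. HB_4(13) = 3·4 + 1. Bump = 16. G_1 = 15.
G_1 = 15. HB_5(15) = 3·5. Bump = 18. G_2 = 17.
G_2 = 17. HB_6(17) = 2·6 + 5. Bump = 19. G_3 = 18.
G_3 = 18. HB_7(18) = 2·7 + 4. Bump = 20. G_4 = 19.
G_4 = 19. HB_8(19) = 2·8 + 3. Bump = 21. G_5 = 20.
G_5 = 20. HB_9(20) = 2·9 + 2. Bump = 22. G_6 = 21.
G_6 = 21. HB_10(21) = 2·10 + 1. Bump = 23. G_7 = 22.
G_7 = 22. HB_11(22) = 2·11. Bump = 24. G_8 = 23.
G_8 = 23. HB_12(23) = 12 + 11. Bump = 24. G_9 = 23.

13, 15, 17, 18, 19, 20, 21, 22, 23, 23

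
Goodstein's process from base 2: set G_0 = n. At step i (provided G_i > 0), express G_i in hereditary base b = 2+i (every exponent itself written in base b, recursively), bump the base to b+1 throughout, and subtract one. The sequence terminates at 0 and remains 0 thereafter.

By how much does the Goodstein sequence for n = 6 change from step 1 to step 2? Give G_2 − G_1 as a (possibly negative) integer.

228

(0) 6|_2 = 2^2 + 2 ↦ 3^3 + 3|_3 = 30 ⇒ 29
(1) 29|_3 = 3^3 + 2 ↦ 4^4 + 2|_4 = 258 ⇒ 257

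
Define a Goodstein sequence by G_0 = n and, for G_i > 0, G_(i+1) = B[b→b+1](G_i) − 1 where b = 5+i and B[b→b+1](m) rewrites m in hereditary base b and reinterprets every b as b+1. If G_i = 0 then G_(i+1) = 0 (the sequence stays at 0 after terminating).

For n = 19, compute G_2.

23

step 0: 19 = 3·5 + 4; sub 6 for 5: 3·6 + 4; = 22; G_1 = 22−1 = 21
step 1: 21 = 3·6 + 3; sub 7 for 6: 3·7 + 3; = 24; G_2 = 24−1 = 23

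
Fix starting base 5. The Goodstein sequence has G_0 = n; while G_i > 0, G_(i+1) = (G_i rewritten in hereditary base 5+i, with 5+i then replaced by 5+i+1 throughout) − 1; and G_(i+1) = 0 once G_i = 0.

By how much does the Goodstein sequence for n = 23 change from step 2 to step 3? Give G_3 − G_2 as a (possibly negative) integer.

3

[0] 23 ≡ 4·5 + 3 (base 5). Lift 6: 27. −1: 26.
[1] 26 ≡ 4·6 + 2 (base 6). Lift 7: 30. −1: 29.
[2] 29 ≡ 4·7 + 1 (base 7). Lift 8: 33. −1: 32.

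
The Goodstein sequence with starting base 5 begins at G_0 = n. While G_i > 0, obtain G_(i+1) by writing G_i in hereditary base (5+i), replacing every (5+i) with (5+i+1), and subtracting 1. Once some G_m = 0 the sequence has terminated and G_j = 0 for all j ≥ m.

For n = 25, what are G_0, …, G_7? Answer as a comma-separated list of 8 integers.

25, 35, 39, 43, 47, 51, 55, 59

G_0=25  [base 5] 5^2  →[5↦6]→  6^2 = 36  −1 ⇒ G_1=35
G_1=35  [base 6] 5·6 + 5  →[6↦7]→  5·7 + 5 = 40  −1 ⇒ G_2=39
G_2=39  [base 7] 5·7 + 4  →[7↦8]→  5·8 + 4 = 44  −1 ⇒ G_3=43
G_3=43  [base 8] 5·8 + 3  →[8↦9]→  5·9 + 3 = 48  −1 ⇒ G_4=47
G_4=47  [base 9] 5·9 + 2  →[9↦10]→  5·10 + 2 = 52  −1 ⇒ G_5=51
G_5=51  [base 10] 5·10 + 1  →[10↦11]→  5·11 + 1 = 56  −1 ⇒ G_6=55
G_6=55  [base 11] 5·11  →[11↦12]→  5·12 = 60  −1 ⇒ G_7=59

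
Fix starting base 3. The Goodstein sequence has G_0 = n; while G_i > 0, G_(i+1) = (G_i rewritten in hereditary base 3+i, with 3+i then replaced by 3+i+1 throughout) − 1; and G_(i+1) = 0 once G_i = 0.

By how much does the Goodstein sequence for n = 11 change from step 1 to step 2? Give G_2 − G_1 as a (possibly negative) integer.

G_0 = 11. HB_3(11) = 3^2 + 2. Bump = 18. G_1 = 17.
G_1 = 17. HB_4(17) = 4^2 + 1. Bump = 26. G_2 = 25.

8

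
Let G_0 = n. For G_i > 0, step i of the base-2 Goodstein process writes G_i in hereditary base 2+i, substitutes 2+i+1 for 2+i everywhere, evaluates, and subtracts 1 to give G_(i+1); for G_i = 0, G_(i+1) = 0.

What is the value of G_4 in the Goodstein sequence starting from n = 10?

279935

[0] 10 ≡ 2^(2 + 1) + 2 (base 2). Lift 3: 84. −1: 83.
[1] 83 ≡ 3^(3 + 1) + 2 (base 3). Lift 4: 1026. −1: 1025.
[2] 1025 ≡ 4^(4 + 1) + 1 (base 4). Lift 5: 15626. −1: 15625.
[3] 15625 ≡ 5^(5 + 1) (base 5). Lift 6: 279936. −1: 279935.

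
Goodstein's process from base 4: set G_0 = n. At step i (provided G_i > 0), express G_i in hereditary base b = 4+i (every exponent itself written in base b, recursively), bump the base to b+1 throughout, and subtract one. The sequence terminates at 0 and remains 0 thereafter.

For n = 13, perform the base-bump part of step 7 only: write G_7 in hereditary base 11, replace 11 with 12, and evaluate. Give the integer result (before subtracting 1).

24

G_0 = 13. HB_4(13) = 3·4 + 1. Bump = 16. G_1 = 15.
G_1 = 15. HB_5(15) = 3·5. Bump = 18. G_2 = 17.
G_2 = 17. HB_6(17) = 2·6 + 5. Bump = 19. G_3 = 18.
G_3 = 18. HB_7(18) = 2·7 + 4. Bump = 20. G_4 = 19.
G_4 = 19. HB_8(19) = 2·8 + 3. Bump = 21. G_5 = 20.
G_5 = 20. HB_9(20) = 2·9 + 2. Bump = 22. G_6 = 21.
G_6 = 21. HB_10(21) = 2·10 + 1. Bump = 23. G_7 = 22.
G_7 = 22. HB_11(22) = 2·11. Bump = 24. G_8 = 23.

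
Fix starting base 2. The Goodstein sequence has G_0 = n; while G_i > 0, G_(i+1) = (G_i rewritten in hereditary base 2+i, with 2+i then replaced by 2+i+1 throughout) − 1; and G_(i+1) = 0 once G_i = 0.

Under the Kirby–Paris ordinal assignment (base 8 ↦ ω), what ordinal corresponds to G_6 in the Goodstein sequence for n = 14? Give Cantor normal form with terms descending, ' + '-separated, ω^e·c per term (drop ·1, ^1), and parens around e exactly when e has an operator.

[0] 14 ≡ 2^(2 + 1) + 2^2 + 2 (base 2). Lift 3: 111. −1: 110.
[1] 110 ≡ 3^(3 + 1) + 3^3 + 2 (base 3). Lift 4: 1282. −1: 1281.
[2] 1281 ≡ 4^(4 + 1) + 4^4 + 1 (base 4). Lift 5: 18751. −1: 18750.
[3] 18750 ≡ 5^(5 + 1) + 5^5 (base 5). Lift 6: 326592. −1: 326591.
[4] 326591 ≡ 6^(6 + 1) + 5·6^5 + 5·6^4 + 5·6^3 + 5·6^2 + 5·6 + 5 (base 6). Lift 7: 5862841. −1: 5862840.
[5] 5862840 ≡ 7^(7 + 1) + 5·7^5 + 5·7^4 + 5·7^3 + 5·7^2 + 5·7 + 4 (base 7). Lift 8: 134404972. −1: 134404971.
[6] 134404971 ≡ 8^(8 + 1) + 5·8^5 + 5·8^4 + 5·8^3 + 5·8^2 + 5·8 + 3 (base 8). Lift 9: 3487116549. −1: 3487116548.

ω^(ω + 1) + ω^5·5 + ω^4·5 + ω^3·5 + ω^2·5 + ω·5 + 3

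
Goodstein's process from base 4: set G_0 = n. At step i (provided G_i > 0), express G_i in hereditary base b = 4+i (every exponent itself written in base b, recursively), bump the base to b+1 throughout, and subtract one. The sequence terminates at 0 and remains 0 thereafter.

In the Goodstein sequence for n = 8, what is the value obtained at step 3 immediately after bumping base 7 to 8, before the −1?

8 —HB4→ 2·4 —bump→ 2·5 = 10 —(−1)→ 9
9 —HB5→ 5 + 4 —bump→ 6 + 4 = 10 —(−1)→ 9
9 —HB6→ 6 + 3 —bump→ 7 + 3 = 10 —(−1)→ 9
9 —HB7→ 7 + 2 —bump→ 8 + 2 = 10 —(−1)→ 9

10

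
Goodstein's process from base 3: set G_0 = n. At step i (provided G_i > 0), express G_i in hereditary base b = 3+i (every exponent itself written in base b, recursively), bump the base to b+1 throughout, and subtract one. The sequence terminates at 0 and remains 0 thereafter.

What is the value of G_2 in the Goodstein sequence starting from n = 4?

4

i=0: 4 = 3 + 1 (b=3); 3→4: 4 + 1 = 5; 5−1 = 4
i=1: 4 = 4 (b=4); 4→5: 5 = 5; 5−1 = 4
i=2: 4 = 4 (b=5); 5→6: 4 = 4; 4−1 = 3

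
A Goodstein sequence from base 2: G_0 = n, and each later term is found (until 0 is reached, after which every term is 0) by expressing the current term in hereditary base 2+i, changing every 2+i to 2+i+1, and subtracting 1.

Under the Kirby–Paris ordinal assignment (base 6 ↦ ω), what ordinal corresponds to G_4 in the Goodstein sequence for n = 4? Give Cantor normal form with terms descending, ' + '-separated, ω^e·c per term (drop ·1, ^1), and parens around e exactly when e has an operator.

ω^2·2 + ω + 5

step 0: 4 = 2^2; sub 3 for 2: 3^3; = 27; G_1 = 27−1 = 26
step 1: 26 = 2·3^2 + 2·3 + 2; sub 4 for 3: 2·4^2 + 2·4 + 2; = 42; G_2 = 42−1 = 41
step 2: 41 = 2·4^2 + 2·4 + 1; sub 5 for 4: 2·5^2 + 2·5 + 1; = 61; G_3 = 61−1 = 60
step 3: 60 = 2·5^2 + 2·5; sub 6 for 5: 2·6^2 + 2·6; = 84; G_4 = 84−1 = 83
step 4: 83 = 2·6^2 + 6 + 5; sub 7 for 6: 2·7^2 + 7 + 5; = 110; G_5 = 110−1 = 109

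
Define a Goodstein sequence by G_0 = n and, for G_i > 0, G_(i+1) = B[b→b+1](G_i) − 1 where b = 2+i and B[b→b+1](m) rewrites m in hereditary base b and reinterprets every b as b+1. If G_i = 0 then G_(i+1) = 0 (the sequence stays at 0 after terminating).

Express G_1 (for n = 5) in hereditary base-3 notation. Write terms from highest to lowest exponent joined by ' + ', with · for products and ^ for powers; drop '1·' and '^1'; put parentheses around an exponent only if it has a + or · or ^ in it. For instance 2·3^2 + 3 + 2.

3^3

G_0 = 5. HB_2(5) = 2^2 + 1. Bump = 28. G_1 = 27.
G_1 = 27. HB_3(27) = 3^3. Bump = 256. G_2 = 255.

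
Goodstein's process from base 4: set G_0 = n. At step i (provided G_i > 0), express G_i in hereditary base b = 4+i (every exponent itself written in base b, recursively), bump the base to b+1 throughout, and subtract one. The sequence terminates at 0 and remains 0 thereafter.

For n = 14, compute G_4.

21

(0) 14|_4 = 3·4 + 2 ↦ 3·5 + 2|_5 = 17 ⇒ 16
(1) 16|_5 = 3·5 + 1 ↦ 3·6 + 1|_6 = 19 ⇒ 18
(2) 18|_6 = 3·6 ↦ 3·7|_7 = 21 ⇒ 20
(3) 20|_7 = 2·7 + 6 ↦ 2·8 + 6|_8 = 22 ⇒ 21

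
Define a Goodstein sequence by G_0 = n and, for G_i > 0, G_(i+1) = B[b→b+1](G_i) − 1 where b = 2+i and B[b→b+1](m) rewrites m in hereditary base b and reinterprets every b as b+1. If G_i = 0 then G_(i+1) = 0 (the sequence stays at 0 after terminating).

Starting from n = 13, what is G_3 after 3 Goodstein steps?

(0) 13|_2 = 2^(2 + 1) + 2^2 + 1 ↦ 3^(3 + 1) + 3^3 + 1|_3 = 109 ⇒ 108
(1) 108|_3 = 3^(3 + 1) + 3^3 ↦ 4^(4 + 1) + 4^4|_4 = 1280 ⇒ 1279
(2) 1279|_4 = 4^(4 + 1) + 3·4^3 + 3·4^2 + 3·4 + 3 ↦ 5^(5 + 1) + 3·5^3 + 3·5^2 + 3·5 + 3|_5 = 16093 ⇒ 16092
(3) 16092|_5 = 5^(5 + 1) + 3·5^3 + 3·5^2 + 3·5 + 2 ↦ 6^(6 + 1) + 3·6^3 + 3·6^2 + 3·6 + 2|_6 = 280712 ⇒ 280711

16092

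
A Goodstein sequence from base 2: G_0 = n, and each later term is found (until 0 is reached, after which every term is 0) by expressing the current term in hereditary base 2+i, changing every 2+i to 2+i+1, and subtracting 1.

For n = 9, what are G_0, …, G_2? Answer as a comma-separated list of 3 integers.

9, 81, 1023

[0] 9 ≡ 2^(2 + 1) + 1 (base 2). Lift 3: 82. −1: 81.
[1] 81 ≡ 3^(3 + 1) (base 3). Lift 4: 1024. −1: 1023.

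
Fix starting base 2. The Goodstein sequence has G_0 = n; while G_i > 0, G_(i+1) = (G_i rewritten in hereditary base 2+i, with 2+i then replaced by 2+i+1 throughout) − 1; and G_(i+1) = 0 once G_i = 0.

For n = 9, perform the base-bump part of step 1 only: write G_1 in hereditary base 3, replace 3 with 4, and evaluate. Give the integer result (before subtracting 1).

G_0 = 9. HB_2(9) = 2^(2 + 1) + 1. Bump = 82. G_1 = 81.
G_1 = 81. HB_3(81) = 3^(3 + 1). Bump = 1024. G_2 = 1023.

1024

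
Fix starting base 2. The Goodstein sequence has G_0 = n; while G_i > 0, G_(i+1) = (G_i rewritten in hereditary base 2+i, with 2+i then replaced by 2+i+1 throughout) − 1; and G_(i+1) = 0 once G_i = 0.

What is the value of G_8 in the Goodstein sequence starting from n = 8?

(0) 8|_2 = 2^(2 + 1) ↦ 3^(3 + 1)|_3 = 81 ⇒ 80
(1) 80|_3 = 2·3^3 + 2·3^2 + 2·3 + 2 ↦ 2·4^4 + 2·4^2 + 2·4 + 2|_4 = 554 ⇒ 553
(2) 553|_4 = 2·4^4 + 2·4^2 + 2·4 + 1 ↦ 2·5^5 + 2·5^2 + 2·5 + 1|_5 = 6311 ⇒ 6310
(3) 6310|_5 = 2·5^5 + 2·5^2 + 2·5 ↦ 2·6^6 + 2·6^2 + 2·6|_6 = 93396 ⇒ 93395
(4) 93395|_6 = 2·6^6 + 2·6^2 + 6 + 5 ↦ 2·7^7 + 2·7^2 + 7 + 5|_7 = 1647196 ⇒ 1647195
(5) 1647195|_7 = 2·7^7 + 2·7^2 + 7 + 4 ↦ 2·8^8 + 2·8^2 + 8 + 4|_8 = 33554572 ⇒ 33554571
(6) 33554571|_8 = 2·8^8 + 2·8^2 + 8 + 3 ↦ 2·9^9 + 2·9^2 + 9 + 3|_9 = 774841152 ⇒ 774841151
(7) 774841151|_9 = 2·9^9 + 2·9^2 + 9 + 2 ↦ 2·10^10 + 2·10^2 + 10 + 2|_10 = 20000000212 ⇒ 20000000211

20000000211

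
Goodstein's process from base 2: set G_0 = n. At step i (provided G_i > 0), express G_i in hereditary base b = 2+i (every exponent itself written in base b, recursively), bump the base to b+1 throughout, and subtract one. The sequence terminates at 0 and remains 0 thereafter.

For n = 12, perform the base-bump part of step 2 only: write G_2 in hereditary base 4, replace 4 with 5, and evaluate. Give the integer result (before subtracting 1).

15686

12 —HB2→ 2^(2 + 1) + 2^2 —bump→ 3^(3 + 1) + 3^3 = 108 —(−1)→ 107
107 —HB3→ 3^(3 + 1) + 2·3^2 + 2·3 + 2 —bump→ 4^(4 + 1) + 2·4^2 + 2·4 + 2 = 1066 —(−1)→ 1065
1065 —HB4→ 4^(4 + 1) + 2·4^2 + 2·4 + 1 —bump→ 5^(5 + 1) + 2·5^2 + 2·5 + 1 = 15686 —(−1)→ 15685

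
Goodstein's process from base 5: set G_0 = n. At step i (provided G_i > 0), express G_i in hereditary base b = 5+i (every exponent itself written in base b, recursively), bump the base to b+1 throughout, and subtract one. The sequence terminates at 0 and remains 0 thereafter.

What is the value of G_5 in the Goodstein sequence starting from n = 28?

step 0: 28 = 5^2 + 3; sub 6 for 5: 6^2 + 3; = 39; G_1 = 39−1 = 38
step 1: 38 = 6^2 + 2; sub 7 for 6: 7^2 + 2; = 51; G_2 = 51−1 = 50
step 2: 50 = 7^2 + 1; sub 8 for 7: 8^2 + 1; = 65; G_3 = 65−1 = 64
step 3: 64 = 8^2; sub 9 for 8: 9^2; = 81; G_4 = 81−1 = 80
step 4: 80 = 8·9 + 8; sub 10 for 9: 8·10 + 8; = 88; G_5 = 88−1 = 87
step 5: 87 = 8·10 + 7; sub 11 for 10: 8·11 + 7; = 95; G_6 = 95−1 = 94

87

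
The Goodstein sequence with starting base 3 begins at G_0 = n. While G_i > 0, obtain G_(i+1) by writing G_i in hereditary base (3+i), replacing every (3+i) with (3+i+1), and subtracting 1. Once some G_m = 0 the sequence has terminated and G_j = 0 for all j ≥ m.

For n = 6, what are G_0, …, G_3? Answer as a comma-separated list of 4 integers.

i=0: 6 = 2·3 (b=3); 3→4: 2·4 = 8; 8−1 = 7
i=1: 7 = 4 + 3 (b=4); 4→5: 5 + 3 = 8; 8−1 = 7
i=2: 7 = 5 + 2 (b=5); 5→6: 6 + 2 = 8; 8−1 = 7

6, 7, 7, 7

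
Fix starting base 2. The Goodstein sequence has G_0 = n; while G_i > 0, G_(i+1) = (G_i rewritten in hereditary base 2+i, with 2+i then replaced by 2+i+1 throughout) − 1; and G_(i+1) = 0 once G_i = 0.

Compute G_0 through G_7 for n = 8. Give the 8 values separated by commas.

[0] 8 ≡ 2^(2 + 1) (base 2). Lift 3: 81. −1: 80.
[1] 80 ≡ 2·3^3 + 2·3^2 + 2·3 + 2 (base 3). Lift 4: 554. −1: 553.
[2] 553 ≡ 2·4^4 + 2·4^2 + 2·4 + 1 (base 4). Lift 5: 6311. −1: 6310.
[3] 6310 ≡ 2·5^5 + 2·5^2 + 2·5 (base 5). Lift 6: 93396. −1: 93395.
[4] 93395 ≡ 2·6^6 + 2·6^2 + 6 + 5 (base 6). Lift 7: 1647196. −1: 1647195.
[5] 1647195 ≡ 2·7^7 + 2·7^2 + 7 + 4 (base 7). Lift 8: 33554572. −1: 33554571.
[6] 33554571 ≡ 2·8^8 + 2·8^2 + 8 + 3 (base 8). Lift 9: 774841152. −1: 774841151.

8, 80, 553, 6310, 93395, 1647195, 33554571, 774841151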